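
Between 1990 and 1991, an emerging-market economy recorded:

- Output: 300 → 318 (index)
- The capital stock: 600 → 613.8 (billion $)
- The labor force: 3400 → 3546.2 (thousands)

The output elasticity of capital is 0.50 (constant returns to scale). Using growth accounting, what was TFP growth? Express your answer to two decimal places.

Output growth = (318 − 300) / 300 = 6%.
The capital stock growth = (613.8 − 600) / 600 = 2.3%.
The labor force growth = (3546.2 − 3400) / 3400 = 4.3%.
Labor's share = 1 − 0.5 = 0.5.
The capital stock: 0.5 × 2.3 = 1.15 pp.
The labor force: 0.5 × 4.3 = 2.15 pp.
TFP growth = 6 − 3.3 = 2.7%.

TFP grew 2.70%.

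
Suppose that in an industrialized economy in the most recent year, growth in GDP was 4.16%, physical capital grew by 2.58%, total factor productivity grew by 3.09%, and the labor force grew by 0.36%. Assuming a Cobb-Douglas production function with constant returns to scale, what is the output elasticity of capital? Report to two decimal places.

0.32

gY = gA + α·gK + (1−α)·gL, so gY − gA − gL = α(gK − gL).
4.16 − 3.09 − 0.36 = α × (2.58 − 0.36).
0.71 = 2.22 α, so α = 0.3198.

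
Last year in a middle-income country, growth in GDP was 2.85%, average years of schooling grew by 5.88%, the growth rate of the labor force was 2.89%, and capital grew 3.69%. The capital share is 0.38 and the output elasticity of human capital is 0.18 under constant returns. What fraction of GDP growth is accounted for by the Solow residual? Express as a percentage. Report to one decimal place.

Labor's share = 1 − 0.38 − 0.18 = 0.44.
Capital: 0.38 × 3.69 = 1.4022 pp.
Average years of schooling: 0.18 × 5.88 = 1.0584 pp.
The labor force: 0.44 × 2.89 = 1.2716 pp.
TFP growth = 2.85 − 3.7322 = -0.8822%.
TFP share of growth = -0.8822 / 2.85 × 100 = -30.954%.

-31.0%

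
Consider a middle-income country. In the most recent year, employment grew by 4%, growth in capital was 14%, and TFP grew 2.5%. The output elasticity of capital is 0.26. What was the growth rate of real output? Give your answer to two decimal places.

9.10%

Labor's share = 1 − 0.26 = 0.74.
Capital: 0.26 × 14 = 3.64 pp.
Employment: 0.74 × 4 = 2.96 pp.
Output growth = 2.5 + 6.6 = 9.1%.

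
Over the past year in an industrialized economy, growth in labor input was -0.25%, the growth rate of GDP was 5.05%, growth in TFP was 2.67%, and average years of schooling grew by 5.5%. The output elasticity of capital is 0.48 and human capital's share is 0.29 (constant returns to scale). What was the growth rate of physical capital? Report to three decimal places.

Labor's share = 1 − 0.48 − 0.29 = 0.23.
gY = gA + 0.29×5.5 + 0.23×(-0.25) + 0.48×g.
0.48×g = 5.05 − 2.67 − 1.5375 = 0.8425.
g = 0.8425 / 0.48 = 1.75521%.

1.755%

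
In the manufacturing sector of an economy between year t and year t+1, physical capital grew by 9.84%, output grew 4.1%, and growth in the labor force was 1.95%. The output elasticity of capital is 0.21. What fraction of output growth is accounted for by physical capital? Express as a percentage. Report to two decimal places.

Physical capital contributed 0.21 × 9.84 = 2.0664 pp.
Share of growth = 2.0664 / 4.1 × 100 = 50.4%.

Physical capital accounted for 50.40% of growth.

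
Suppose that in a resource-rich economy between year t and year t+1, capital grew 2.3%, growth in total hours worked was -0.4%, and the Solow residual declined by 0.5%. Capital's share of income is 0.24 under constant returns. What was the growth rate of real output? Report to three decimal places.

-0.252%

Labor's share = 1 − 0.24 = 0.76.
Capital: 0.24 × 2.3 = 0.552 pp.
Total hours worked: 0.76 × (-0.4) = -0.304 pp.
Output growth = -0.5 + 0.248 = -0.252%.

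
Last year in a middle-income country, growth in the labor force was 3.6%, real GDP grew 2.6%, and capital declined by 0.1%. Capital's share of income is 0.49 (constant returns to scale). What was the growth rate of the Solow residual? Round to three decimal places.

Labor's share = 1 − 0.49 = 0.51.
Capital: 0.49 × (-0.1) = -0.049 pp.
The labor force: 0.51 × 3.6 = 1.836 pp.
TFP growth = 2.6 − 1.787 = 0.813%.

The Solow residual growth was 0.813%.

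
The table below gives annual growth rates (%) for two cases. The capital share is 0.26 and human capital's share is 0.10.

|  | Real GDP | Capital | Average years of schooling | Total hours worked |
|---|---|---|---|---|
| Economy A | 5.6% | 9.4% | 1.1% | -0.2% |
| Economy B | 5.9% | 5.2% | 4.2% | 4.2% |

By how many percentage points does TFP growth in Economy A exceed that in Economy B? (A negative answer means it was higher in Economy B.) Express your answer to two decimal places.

1.73 percentage points

Labor's share = 1 − 0.26 − 0.1 = 0.64.
Economy A: TFP = 5.6 − 2.444 − 0.11 + 0.128 = 3.174%.
Economy B: TFP = 5.9 − 1.352 − 0.42 − 2.688 = 1.44%.
Difference = 3.174 − (1.44) = 1.734 pp.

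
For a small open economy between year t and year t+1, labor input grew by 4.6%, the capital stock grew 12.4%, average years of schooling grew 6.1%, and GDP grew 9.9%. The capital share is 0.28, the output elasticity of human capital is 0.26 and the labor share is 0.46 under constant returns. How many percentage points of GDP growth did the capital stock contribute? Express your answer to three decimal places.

Contribution = share × growth = 0.28 × 12.4 = 3.472 pp.

3.472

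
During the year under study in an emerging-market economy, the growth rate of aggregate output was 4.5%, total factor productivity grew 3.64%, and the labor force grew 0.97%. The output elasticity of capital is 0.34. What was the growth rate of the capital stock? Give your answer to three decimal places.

Labor's share = 1 − 0.34 = 0.66.
gY = gA + 0.66×0.97 + 0.34×g.
0.34×g = 4.5 − 3.64 − 0.6402 = 0.2198.
g = 0.2198 / 0.34 = 0.64647%.

0.646%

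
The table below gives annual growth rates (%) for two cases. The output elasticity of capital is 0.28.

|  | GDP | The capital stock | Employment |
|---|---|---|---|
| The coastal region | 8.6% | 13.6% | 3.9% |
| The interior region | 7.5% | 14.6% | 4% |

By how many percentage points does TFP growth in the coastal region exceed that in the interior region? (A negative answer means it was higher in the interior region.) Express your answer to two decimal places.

1.45 percentage points

Labor's share = 1 − 0.28 = 0.72.
The coastal region: TFP = 8.6 − 3.808 − 2.808 = 1.984%.
The interior region: TFP = 7.5 − 4.088 − 2.88 = 0.532%.
Difference = 1.984 − (0.532) = 1.452 pp.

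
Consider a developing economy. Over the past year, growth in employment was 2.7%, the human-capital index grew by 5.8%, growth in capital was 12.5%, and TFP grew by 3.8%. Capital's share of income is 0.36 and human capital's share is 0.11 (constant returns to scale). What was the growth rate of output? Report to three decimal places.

10.369%

Labor's share = 1 − 0.36 − 0.11 = 0.53.
Capital: 0.36 × 12.5 = 4.5 pp.
The human-capital index: 0.11 × 5.8 = 0.638 pp.
Employment: 0.53 × 2.7 = 1.431 pp.
Output growth = 3.8 + 6.569 = 10.369%.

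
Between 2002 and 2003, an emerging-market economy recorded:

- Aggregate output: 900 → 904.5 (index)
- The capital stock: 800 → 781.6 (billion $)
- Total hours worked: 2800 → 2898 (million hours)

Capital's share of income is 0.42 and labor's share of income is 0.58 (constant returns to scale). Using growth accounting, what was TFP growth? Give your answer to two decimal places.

-0.56%

Aggregate output growth = (904.5 − 900) / 900 = 0.5%.
The capital stock growth = (781.6 − 800) / 800 = -2.3%.
Total hours worked growth = (2898 − 2800) / 2800 = 3.5%.
Labor's share = 1 − 0.42 = 0.58.
The capital stock: 0.42 × (-2.3) = -0.966 pp.
Total hours worked: 0.58 × 3.5 = 2.03 pp.
TFP growth = 0.5 − 1.064 = -0.564%.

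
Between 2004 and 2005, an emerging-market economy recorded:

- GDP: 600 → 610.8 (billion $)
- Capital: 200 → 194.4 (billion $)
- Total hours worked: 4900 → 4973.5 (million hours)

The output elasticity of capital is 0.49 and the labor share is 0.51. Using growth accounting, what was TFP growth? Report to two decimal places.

GDP growth = (610.8 − 600) / 600 = 1.8%.
Capital growth = (194.4 − 200) / 200 = -2.8%.
Total hours worked growth = (4973.5 − 4900) / 4900 = 1.5%.
Labor's share = 1 − 0.49 = 0.51.
Capital: 0.49 × (-2.8) = -1.372 pp.
Total hours worked: 0.51 × 1.5 = 0.765 pp.
TFP growth = 1.8 + 0.607 = 2.407%.

2.41%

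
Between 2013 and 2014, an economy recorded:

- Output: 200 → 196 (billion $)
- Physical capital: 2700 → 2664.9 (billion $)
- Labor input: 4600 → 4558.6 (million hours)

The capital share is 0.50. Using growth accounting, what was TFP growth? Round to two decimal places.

Output growth = (196 − 200) / 200 = -2%.
Physical capital growth = (2664.9 − 2700) / 2700 = -1.3%.
Labor input growth = (4558.6 − 4600) / 4600 = -0.9%.
Labor's share = 1 − 0.5 = 0.5.
Physical capital: 0.5 × (-1.3) = -0.65 pp.
Labor input: 0.5 × (-0.9) = -0.45 pp.
TFP growth = -2 + 1.1 = -0.9%.

-0.90%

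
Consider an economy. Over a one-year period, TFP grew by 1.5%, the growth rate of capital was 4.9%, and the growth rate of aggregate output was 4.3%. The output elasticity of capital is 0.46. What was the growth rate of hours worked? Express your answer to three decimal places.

Labor's share = 1 − 0.46 = 0.54.
gY = gA + 0.46×4.9 + 0.54×g.
0.54×g = 4.3 − 1.5 − 2.254 = 0.546.
g = 0.546 / 0.54 = 1.01111%.

Hours worked grew 1.011%.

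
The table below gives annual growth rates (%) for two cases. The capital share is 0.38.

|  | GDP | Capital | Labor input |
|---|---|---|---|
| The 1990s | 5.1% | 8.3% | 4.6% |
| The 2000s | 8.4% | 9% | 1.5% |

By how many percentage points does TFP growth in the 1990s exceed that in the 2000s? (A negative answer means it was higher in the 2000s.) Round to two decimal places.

-4.96 percentage points

Labor's share = 1 − 0.38 = 0.62.
The 1990s: TFP = 5.1 − 3.154 − 2.852 = -0.906%.
The 2000s: TFP = 8.4 − 3.42 − 0.93 = 4.05%.
Difference = -0.906 − (4.05) = -4.956 pp.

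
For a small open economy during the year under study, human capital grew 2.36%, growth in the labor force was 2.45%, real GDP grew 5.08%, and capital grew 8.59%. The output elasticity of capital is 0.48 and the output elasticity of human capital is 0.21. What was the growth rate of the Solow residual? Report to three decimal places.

Labor's share = 1 − 0.48 − 0.21 = 0.31.
Capital: 0.48 × 8.59 = 4.1232 pp.
Human capital: 0.21 × 2.36 = 0.4956 pp.
The labor force: 0.31 × 2.45 = 0.7595 pp.
TFP growth = 5.08 − 5.3783 = -0.2983%.

-0.298%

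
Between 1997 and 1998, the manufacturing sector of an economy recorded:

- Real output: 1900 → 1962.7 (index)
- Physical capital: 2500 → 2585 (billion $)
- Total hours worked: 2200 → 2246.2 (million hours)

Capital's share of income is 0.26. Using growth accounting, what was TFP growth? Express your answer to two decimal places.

TFP growth was 0.86%.

Real output growth = (1962.7 − 1900) / 1900 = 3.3%.
Physical capital growth = (2585 − 2500) / 2500 = 3.4%.
Total hours worked growth = (2246.2 − 2200) / 2200 = 2.1%.
Labor's share = 1 − 0.26 = 0.74.
Physical capital: 0.26 × 3.4 = 0.884 pp.
Total hours worked: 0.74 × 2.1 = 1.554 pp.
TFP growth = 3.3 − 2.438 = 0.862%.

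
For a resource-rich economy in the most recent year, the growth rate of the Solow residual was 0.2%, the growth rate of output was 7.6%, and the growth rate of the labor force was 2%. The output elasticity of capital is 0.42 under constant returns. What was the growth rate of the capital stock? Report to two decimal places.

Labor's share = 1 − 0.42 = 0.58.
gY = gA + 0.58×2 + 0.42×g.
0.42×g = 7.6 − 0.2 − 1.16 = 6.24.
g = 6.24 / 0.42 = 14.8571%.

14.86%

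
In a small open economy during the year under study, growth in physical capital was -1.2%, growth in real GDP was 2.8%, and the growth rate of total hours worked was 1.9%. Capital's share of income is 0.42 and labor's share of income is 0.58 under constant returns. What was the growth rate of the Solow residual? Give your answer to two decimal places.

Labor's share = 1 − 0.42 = 0.58.
Physical capital: 0.42 × (-1.2) = -0.504 pp.
Total hours worked: 0.58 × 1.9 = 1.102 pp.
TFP growth = 2.8 − 0.598 = 2.202%.

2.20%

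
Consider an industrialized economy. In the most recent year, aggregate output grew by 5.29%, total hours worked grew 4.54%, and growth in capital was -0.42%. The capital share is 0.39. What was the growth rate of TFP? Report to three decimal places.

Labor's share = 1 − 0.39 = 0.61.
Capital: 0.39 × (-0.42) = -0.1638 pp.
Total hours worked: 0.61 × 4.54 = 2.7694 pp.
TFP growth = 5.29 − 2.6056 = 2.6844%.

2.684%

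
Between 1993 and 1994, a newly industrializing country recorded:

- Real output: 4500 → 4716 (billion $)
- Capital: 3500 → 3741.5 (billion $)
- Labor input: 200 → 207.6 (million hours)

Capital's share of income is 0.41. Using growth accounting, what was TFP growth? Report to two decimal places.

Real output growth = (4716 − 4500) / 4500 = 4.8%.
Capital growth = (3741.5 − 3500) / 3500 = 6.9%.
Labor input growth = (207.6 − 200) / 200 = 3.8%.
Labor's share = 1 − 0.41 = 0.59.
Capital: 0.41 × 6.9 = 2.829 pp.
Labor input: 0.59 × 3.8 = 2.242 pp.
TFP growth = 4.8 − 5.071 = -0.271%.

-0.27%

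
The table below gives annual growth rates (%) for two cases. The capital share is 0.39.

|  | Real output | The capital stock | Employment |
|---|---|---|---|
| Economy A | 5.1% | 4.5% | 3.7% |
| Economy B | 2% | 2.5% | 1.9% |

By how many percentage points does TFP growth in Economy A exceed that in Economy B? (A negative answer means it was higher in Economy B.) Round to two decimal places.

1.22 percentage points

Labor's share = 1 − 0.39 = 0.61.
Economy A: TFP = 5.1 − 1.755 − 2.257 = 1.088%.
Economy B: TFP = 2 − 0.975 − 1.159 = -0.134%.
Difference = 1.088 − (-0.134) = 1.222 pp.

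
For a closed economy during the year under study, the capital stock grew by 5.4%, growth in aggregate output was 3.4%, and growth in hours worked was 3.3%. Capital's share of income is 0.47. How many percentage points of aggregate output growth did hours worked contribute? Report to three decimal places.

Labor's share = 1 − 0.47 = 0.53.
Contribution = share × growth = 0.53 × 3.3 = 1.749 pp.

1.749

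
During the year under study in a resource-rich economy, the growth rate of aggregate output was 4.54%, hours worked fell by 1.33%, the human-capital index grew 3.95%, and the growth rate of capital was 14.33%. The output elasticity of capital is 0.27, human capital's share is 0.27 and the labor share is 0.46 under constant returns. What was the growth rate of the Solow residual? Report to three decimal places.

Labor's share = 1 − 0.27 − 0.27 = 0.46.
Capital: 0.27 × 14.33 = 3.8691 pp.
The human-capital index: 0.27 × 3.95 = 1.0665 pp.
Hours worked: 0.46 × (-1.33) = -0.6118 pp.
TFP growth = 4.54 − 4.3238 = 0.2162%.

0.216%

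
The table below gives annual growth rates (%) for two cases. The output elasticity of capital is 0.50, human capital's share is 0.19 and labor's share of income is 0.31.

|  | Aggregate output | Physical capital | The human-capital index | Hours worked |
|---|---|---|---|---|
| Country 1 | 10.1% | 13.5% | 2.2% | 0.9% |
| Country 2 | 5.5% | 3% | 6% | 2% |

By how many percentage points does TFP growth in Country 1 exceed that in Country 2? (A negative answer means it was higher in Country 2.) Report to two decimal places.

0.41 percentage points

Labor's share = 1 − 0.5 − 0.19 = 0.31.
Country 1: TFP = 10.1 − 6.75 − 0.418 − 0.279 = 2.653%.
Country 2: TFP = 5.5 − 1.5 − 1.14 − 0.62 = 2.24%.
Difference = 2.653 − (2.24) = 0.413 pp.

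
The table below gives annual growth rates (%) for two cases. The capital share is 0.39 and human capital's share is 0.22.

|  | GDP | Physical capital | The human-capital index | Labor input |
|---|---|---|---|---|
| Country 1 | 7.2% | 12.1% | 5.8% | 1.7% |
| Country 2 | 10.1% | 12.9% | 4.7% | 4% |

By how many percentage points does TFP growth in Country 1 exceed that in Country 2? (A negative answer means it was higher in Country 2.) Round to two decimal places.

-1.93 percentage points

Labor's share = 1 − 0.39 − 0.22 = 0.39.
Country 1: TFP = 7.2 − 4.719 − 1.276 − 0.663 = 0.542%.
Country 2: TFP = 10.1 − 5.031 − 1.034 − 1.56 = 2.475%.
Difference = 0.542 − (2.475) = -1.933 pp.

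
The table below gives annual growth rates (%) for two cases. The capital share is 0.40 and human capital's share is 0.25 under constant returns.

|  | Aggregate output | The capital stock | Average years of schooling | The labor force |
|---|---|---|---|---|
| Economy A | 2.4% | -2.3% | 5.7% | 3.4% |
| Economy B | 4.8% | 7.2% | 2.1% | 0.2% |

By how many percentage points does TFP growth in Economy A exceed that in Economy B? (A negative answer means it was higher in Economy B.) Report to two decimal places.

Labor's share = 1 − 0.4 − 0.25 = 0.35.
Economy A: TFP = 2.4 + 0.92 − 1.425 − 1.19 = 0.705%.
Economy B: TFP = 4.8 − 2.88 − 0.525 − 0.07 = 1.325%.
Difference = 0.705 − (1.325) = -0.62 pp.

-0.62 percentage points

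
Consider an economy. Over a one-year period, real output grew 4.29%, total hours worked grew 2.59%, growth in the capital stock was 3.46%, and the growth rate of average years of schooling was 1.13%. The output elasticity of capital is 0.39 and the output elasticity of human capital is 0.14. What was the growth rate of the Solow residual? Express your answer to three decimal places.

Labor's share = 1 − 0.39 − 0.14 = 0.47.
The capital stock: 0.39 × 3.46 = 1.3494 pp.
Average years of schooling: 0.14 × 1.13 = 0.1582 pp.
Total hours worked: 0.47 × 2.59 = 1.2173 pp.
TFP growth = 4.29 − 2.7249 = 1.5651%.

The Solow residual growth was 1.565%.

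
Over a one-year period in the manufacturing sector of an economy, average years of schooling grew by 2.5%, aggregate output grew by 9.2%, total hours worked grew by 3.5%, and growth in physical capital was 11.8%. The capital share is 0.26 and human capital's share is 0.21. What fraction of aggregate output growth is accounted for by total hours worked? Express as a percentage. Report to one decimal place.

Total hours worked accounted for 20.2% of growth.

Labor's share = 1 − 0.26 − 0.21 = 0.53.
Total hours worked contributed 0.53 × 3.5 = 1.855 pp.
Share of growth = 1.855 / 9.2 × 100 = 20.163%.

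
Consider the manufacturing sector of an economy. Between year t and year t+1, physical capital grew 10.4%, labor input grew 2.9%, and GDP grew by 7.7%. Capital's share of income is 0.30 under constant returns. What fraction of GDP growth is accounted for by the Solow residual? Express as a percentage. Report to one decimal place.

Labor's share = 1 − 0.3 = 0.7.
Physical capital: 0.3 × 10.4 = 3.12 pp.
Labor input: 0.7 × 2.9 = 2.03 pp.
TFP growth = 7.7 − 5.15 = 2.55%.
TFP share of growth = 2.55 / 7.7 × 100 = 33.117%.

The Solow residual accounted for 33.1% of growth.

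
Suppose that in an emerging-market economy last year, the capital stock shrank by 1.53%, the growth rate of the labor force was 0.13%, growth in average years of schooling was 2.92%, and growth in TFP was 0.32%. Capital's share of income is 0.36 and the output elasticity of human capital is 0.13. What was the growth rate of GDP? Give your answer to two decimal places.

0.22%

Labor's share = 1 − 0.36 − 0.13 = 0.51.
The capital stock: 0.36 × (-1.53) = -0.5508 pp.
Average years of schooling: 0.13 × 2.92 = 0.3796 pp.
The labor force: 0.51 × 0.13 = 0.0663 pp.
Output growth = 0.32 + (-0.1049) = 0.2151%.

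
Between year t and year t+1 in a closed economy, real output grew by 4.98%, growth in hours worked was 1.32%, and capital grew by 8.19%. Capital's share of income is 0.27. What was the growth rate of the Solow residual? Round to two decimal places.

1.81%

Labor's share = 1 − 0.27 = 0.73.
Capital: 0.27 × 8.19 = 2.2113 pp.
Hours worked: 0.73 × 1.32 = 0.9636 pp.
TFP growth = 4.98 − 3.1749 = 1.8051%.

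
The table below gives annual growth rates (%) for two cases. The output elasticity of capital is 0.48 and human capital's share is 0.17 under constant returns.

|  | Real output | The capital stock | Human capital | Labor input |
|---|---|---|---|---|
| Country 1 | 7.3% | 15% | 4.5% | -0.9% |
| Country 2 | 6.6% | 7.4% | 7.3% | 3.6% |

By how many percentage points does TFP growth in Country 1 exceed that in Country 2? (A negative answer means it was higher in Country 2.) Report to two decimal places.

-0.90 percentage points

Labor's share = 1 − 0.48 − 0.17 = 0.35.
Country 1: TFP = 7.3 − 7.2 − 0.765 + 0.315 = -0.35%.
Country 2: TFP = 6.6 − 3.552 − 1.241 − 1.26 = 0.547%.
Difference = -0.35 − (0.547) = -0.897 pp.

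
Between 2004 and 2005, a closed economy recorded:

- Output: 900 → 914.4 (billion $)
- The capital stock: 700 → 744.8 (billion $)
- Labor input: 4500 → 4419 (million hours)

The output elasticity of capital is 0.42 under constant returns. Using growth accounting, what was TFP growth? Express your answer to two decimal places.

Output growth = (914.4 − 900) / 900 = 1.6%.
The capital stock growth = (744.8 − 700) / 700 = 6.4%.
Labor input growth = (4419 − 4500) / 4500 = -1.8%.
Labor's share = 1 − 0.42 = 0.58.
The capital stock: 0.42 × 6.4 = 2.688 pp.
Labor input: 0.58 × (-1.8) = -1.044 pp.
TFP growth = 1.6 − 1.644 = -0.044%.

-0.04%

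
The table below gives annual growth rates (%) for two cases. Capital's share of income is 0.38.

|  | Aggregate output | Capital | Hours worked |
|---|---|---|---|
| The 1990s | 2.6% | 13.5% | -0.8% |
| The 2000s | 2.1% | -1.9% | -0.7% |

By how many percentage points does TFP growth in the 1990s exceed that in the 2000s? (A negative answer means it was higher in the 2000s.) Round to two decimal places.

Labor's share = 1 − 0.38 = 0.62.
The 1990s: TFP = 2.6 − 5.13 + 0.496 = -2.034%.
The 2000s: TFP = 2.1 + 0.722 + 0.434 = 3.256%.
Difference = -2.034 − (3.256) = -5.29 pp.

-5.29 percentage points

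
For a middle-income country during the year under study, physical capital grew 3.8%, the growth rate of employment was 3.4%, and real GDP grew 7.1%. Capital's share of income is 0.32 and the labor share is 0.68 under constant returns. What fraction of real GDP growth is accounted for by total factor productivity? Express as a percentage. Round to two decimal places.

50.31%

Labor's share = 1 − 0.32 = 0.68.
Physical capital: 0.32 × 3.8 = 1.216 pp.
Employment: 0.68 × 3.4 = 2.312 pp.
TFP growth = 7.1 − 3.528 = 3.572%.
TFP share of growth = 3.572 / 7.1 × 100 = 50.3099%.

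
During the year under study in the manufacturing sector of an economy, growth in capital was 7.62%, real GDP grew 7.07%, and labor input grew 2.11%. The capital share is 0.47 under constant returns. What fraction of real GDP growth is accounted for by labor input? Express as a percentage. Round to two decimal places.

15.82%

Labor's share = 1 − 0.47 = 0.53.
Labor input contributed 0.53 × 2.11 = 1.1183 pp.
Share of growth = 1.1183 / 7.07 × 100 = 15.8175%.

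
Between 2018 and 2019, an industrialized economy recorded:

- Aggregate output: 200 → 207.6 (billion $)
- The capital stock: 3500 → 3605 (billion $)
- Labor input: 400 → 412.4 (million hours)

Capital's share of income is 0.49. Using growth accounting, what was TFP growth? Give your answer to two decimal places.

0.75%

Aggregate output growth = (207.6 − 200) / 200 = 3.8%.
The capital stock growth = (3605 − 3500) / 3500 = 3%.
Labor input growth = (412.4 − 400) / 400 = 3.1%.
Labor's share = 1 − 0.49 = 0.51.
The capital stock: 0.49 × 3 = 1.47 pp.
Labor input: 0.51 × 3.1 = 1.581 pp.
TFP growth = 3.8 − 3.051 = 0.749%.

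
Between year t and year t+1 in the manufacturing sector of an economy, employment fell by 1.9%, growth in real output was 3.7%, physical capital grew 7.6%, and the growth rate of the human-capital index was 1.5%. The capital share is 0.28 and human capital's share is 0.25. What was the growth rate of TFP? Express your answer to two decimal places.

Labor's share = 1 − 0.28 − 0.25 = 0.47.
Physical capital: 0.28 × 7.6 = 2.128 pp.
The human-capital index: 0.25 × 1.5 = 0.375 pp.
Employment: 0.47 × (-1.9) = -0.893 pp.
TFP growth = 3.7 − 1.61 = 2.09%.

2.09%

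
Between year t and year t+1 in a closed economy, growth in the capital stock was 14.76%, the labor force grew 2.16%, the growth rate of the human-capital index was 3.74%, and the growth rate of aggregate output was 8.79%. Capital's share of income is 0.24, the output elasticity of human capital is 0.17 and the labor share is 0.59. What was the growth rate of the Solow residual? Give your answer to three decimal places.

3.337%

Labor's share = 1 − 0.24 − 0.17 = 0.59.
The capital stock: 0.24 × 14.76 = 3.5424 pp.
The human-capital index: 0.17 × 3.74 = 0.6358 pp.
The labor force: 0.59 × 2.16 = 1.2744 pp.
TFP growth = 8.79 − 5.4526 = 3.3374%.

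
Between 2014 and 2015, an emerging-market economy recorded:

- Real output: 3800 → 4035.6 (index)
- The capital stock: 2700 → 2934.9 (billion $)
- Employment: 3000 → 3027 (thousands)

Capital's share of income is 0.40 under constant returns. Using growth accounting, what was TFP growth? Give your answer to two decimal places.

2.18%

Real output growth = (4035.6 − 3800) / 3800 = 6.2%.
The capital stock growth = (2934.9 − 2700) / 2700 = 8.7%.
Employment growth = (3027 − 3000) / 3000 = 0.9%.
Labor's share = 1 − 0.4 = 0.6.
The capital stock: 0.4 × 8.7 = 3.48 pp.
Employment: 0.6 × 0.9 = 0.54 pp.
TFP growth = 6.2 − 4.02 = 2.18%.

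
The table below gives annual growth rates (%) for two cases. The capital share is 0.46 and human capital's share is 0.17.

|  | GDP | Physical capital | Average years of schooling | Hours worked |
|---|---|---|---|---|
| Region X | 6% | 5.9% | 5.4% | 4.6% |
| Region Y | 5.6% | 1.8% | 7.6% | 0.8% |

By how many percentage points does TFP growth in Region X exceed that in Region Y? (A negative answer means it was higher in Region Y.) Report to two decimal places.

Labor's share = 1 − 0.46 − 0.17 = 0.37.
Region X: TFP = 6 − 2.714 − 0.918 − 1.702 = 0.666%.
Region Y: TFP = 5.6 − 0.828 − 1.292 − 0.296 = 3.184%.
Difference = 0.666 − (3.184) = -2.518 pp.

-2.52 percentage points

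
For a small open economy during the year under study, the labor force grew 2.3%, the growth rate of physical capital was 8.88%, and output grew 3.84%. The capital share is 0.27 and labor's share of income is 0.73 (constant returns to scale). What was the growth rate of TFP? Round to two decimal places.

Labor's share = 1 − 0.27 = 0.73.
Physical capital: 0.27 × 8.88 = 2.3976 pp.
The labor force: 0.73 × 2.3 = 1.679 pp.
TFP growth = 3.84 − 4.0766 = -0.2366%.

-0.24%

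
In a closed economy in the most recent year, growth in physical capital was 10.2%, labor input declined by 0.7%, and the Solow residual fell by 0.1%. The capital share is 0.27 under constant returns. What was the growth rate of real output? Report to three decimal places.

Labor's share = 1 − 0.27 = 0.73.
Physical capital: 0.27 × 10.2 = 2.754 pp.
Labor input: 0.73 × (-0.7) = -0.511 pp.
Output growth = -0.1 + 2.243 = 2.143%.

Real output growth was 2.143%.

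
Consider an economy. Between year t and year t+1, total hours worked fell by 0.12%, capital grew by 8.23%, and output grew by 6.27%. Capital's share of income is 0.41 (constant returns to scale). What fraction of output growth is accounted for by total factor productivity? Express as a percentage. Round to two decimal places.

47.31%

Labor's share = 1 − 0.41 = 0.59.
Capital: 0.41 × 8.23 = 3.3743 pp.
Total hours worked: 0.59 × (-0.12) = -0.0708 pp.
TFP growth = 6.27 − 3.3035 = 2.9665%.
TFP share of growth = 2.9665 / 6.27 × 100 = 47.3126%.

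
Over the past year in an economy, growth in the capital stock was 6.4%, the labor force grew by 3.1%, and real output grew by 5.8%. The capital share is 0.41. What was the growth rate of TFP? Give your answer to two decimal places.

Labor's share = 1 − 0.41 = 0.59.
The capital stock: 0.41 × 6.4 = 2.624 pp.
The labor force: 0.59 × 3.1 = 1.829 pp.
TFP growth = 5.8 − 4.453 = 1.347%.

TFP growth was 1.35%.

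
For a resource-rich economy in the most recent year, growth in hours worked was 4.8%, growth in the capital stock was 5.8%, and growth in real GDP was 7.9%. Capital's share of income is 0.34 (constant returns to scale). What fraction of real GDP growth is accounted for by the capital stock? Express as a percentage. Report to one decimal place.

25.0%

The capital stock contributed 0.34 × 5.8 = 1.972 pp.
Share of growth = 1.972 / 7.9 × 100 = 24.962%.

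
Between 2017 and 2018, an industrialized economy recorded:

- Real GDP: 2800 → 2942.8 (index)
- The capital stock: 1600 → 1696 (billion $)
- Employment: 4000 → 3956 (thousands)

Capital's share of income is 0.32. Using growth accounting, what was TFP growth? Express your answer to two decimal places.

3.93%

Real GDP growth = (2942.8 − 2800) / 2800 = 5.1%.
The capital stock growth = (1696 − 1600) / 1600 = 6%.
Employment growth = (3956 − 4000) / 4000 = -1.1%.
Labor's share = 1 − 0.32 = 0.68.
The capital stock: 0.32 × 6 = 1.92 pp.
Employment: 0.68 × (-1.1) = -0.748 pp.
TFP growth = 5.1 − 1.172 = 3.928%.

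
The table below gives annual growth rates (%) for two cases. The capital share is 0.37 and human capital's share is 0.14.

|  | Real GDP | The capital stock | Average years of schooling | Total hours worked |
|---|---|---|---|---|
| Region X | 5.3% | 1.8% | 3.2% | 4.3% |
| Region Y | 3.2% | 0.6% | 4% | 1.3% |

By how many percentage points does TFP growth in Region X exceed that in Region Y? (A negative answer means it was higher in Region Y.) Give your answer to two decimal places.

0.30 percentage points

Labor's share = 1 − 0.37 − 0.14 = 0.49.
Region X: TFP = 5.3 − 0.666 − 0.448 − 2.107 = 2.079%.
Region Y: TFP = 3.2 − 0.222 − 0.56 − 0.637 = 1.781%.
Difference = 2.079 − (1.781) = 0.298 pp.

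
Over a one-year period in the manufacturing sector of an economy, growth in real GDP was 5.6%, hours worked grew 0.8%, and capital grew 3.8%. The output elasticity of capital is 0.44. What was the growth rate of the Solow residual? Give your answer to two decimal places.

Labor's share = 1 − 0.44 = 0.56.
Capital: 0.44 × 3.8 = 1.672 pp.
Hours worked: 0.56 × 0.8 = 0.448 pp.
TFP growth = 5.6 − 2.12 = 3.48%.

3.48%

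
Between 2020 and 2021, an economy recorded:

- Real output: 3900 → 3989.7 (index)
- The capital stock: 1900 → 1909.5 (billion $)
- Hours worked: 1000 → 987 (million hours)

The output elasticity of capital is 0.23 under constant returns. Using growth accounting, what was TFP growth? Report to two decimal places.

Real output growth = (3989.7 − 3900) / 3900 = 2.3%.
The capital stock growth = (1909.5 − 1900) / 1900 = 0.5%.
Hours worked growth = (987 − 1000) / 1000 = -1.3%.
Labor's share = 1 − 0.23 = 0.77.
The capital stock: 0.23 × 0.5 = 0.115 pp.
Hours worked: 0.77 × (-1.3) = -1.001 pp.
TFP growth = 2.3 + 0.886 = 3.186%.

3.19%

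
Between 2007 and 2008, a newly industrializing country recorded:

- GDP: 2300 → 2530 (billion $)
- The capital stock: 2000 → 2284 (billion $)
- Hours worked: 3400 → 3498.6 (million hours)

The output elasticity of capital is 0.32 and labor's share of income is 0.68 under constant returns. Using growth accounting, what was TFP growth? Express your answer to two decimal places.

GDP growth = (2530 − 2300) / 2300 = 10%.
The capital stock growth = (2284 − 2000) / 2000 = 14.2%.
Hours worked growth = (3498.6 − 3400) / 3400 = 2.9%.
Labor's share = 1 − 0.32 = 0.68.
The capital stock: 0.32 × 14.2 = 4.544 pp.
Hours worked: 0.68 × 2.9 = 1.972 pp.
TFP growth = 10 − 6.516 = 3.484%.

TFP grew 3.48%.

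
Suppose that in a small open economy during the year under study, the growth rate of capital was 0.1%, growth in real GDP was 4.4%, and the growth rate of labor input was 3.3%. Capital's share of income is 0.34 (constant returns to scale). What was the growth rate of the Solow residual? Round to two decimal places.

The Solow residual growth was 2.19%.

Labor's share = 1 − 0.34 = 0.66.
Capital: 0.34 × 0.1 = 0.034 pp.
Labor input: 0.66 × 3.3 = 2.178 pp.
TFP growth = 4.4 − 2.212 = 2.188%.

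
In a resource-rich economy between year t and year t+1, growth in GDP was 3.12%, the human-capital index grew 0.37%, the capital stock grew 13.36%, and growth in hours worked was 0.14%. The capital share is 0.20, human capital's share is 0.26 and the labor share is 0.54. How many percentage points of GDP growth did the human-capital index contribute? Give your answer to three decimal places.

Contribution = share × growth = 0.26 × 0.37 = 0.0962 pp.

0.096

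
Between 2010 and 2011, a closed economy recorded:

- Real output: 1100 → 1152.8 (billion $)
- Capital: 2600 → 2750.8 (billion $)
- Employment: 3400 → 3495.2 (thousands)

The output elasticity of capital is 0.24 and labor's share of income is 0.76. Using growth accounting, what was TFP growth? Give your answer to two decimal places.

1.28%

Real output growth = (1152.8 − 1100) / 1100 = 4.8%.
Capital growth = (2750.8 − 2600) / 2600 = 5.8%.
Employment growth = (3495.2 − 3400) / 3400 = 2.8%.
Labor's share = 1 − 0.24 = 0.76.
Capital: 0.24 × 5.8 = 1.392 pp.
Employment: 0.76 × 2.8 = 2.128 pp.
TFP growth = 4.8 − 3.52 = 1.28%.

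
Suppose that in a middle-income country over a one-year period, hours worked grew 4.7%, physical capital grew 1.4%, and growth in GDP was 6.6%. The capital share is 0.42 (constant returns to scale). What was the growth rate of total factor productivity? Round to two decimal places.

3.29%

Labor's share = 1 − 0.42 = 0.58.
Physical capital: 0.42 × 1.4 = 0.588 pp.
Hours worked: 0.58 × 4.7 = 2.726 pp.
TFP growth = 6.6 − 3.314 = 3.286%.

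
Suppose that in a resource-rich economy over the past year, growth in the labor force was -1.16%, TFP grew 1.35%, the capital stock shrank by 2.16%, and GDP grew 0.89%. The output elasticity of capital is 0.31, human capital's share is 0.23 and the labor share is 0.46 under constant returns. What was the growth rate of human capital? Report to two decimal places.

3.23%

Labor's share = 1 − 0.31 − 0.23 = 0.46.
gY = gA + 0.31×(-2.16) + 0.46×(-1.16) + 0.23×g.
0.23×g = 0.89 − 1.35 + 1.2032 = 0.7432.
g = 0.7432 / 0.23 = 3.2313%.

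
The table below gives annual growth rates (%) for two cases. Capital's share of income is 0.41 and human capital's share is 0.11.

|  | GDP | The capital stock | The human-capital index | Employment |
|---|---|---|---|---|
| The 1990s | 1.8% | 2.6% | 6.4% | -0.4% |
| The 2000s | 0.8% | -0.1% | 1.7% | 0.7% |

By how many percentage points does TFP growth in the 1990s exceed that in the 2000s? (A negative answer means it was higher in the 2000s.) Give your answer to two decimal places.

Labor's share = 1 − 0.41 − 0.11 = 0.48.
The 1990s: TFP = 1.8 − 1.066 − 0.704 + 0.192 = 0.222%.
The 2000s: TFP = 0.8 + 0.041 − 0.187 − 0.336 = 0.318%.
Difference = 0.222 − (0.318) = -0.096 pp.

-0.10 percentage points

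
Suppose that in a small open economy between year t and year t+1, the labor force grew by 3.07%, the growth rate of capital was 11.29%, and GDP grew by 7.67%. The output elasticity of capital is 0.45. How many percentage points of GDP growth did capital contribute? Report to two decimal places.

Contribution = share × growth = 0.45 × 11.29 = 5.0805 pp.

5.08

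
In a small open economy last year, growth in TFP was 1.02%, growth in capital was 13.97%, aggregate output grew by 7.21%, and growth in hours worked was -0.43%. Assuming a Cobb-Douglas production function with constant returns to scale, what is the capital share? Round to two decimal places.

α = 0.46

gY = gA + α·gK + (1−α)·gL, so gY − gA − gL = α(gK − gL).
7.21 − 1.02 + 0.43 = α × (13.97 − (-0.43)).
6.62 = 14.4 α, so α = 0.4597.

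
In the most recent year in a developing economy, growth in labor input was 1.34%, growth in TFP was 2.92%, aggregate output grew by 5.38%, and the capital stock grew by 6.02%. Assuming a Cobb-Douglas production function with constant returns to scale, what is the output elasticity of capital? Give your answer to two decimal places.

gY = gA + α·gK + (1−α)·gL, so gY − gA − gL = α(gK − gL).
5.38 − 2.92 − 1.34 = α × (6.02 − 1.34).
1.12 = 4.68 α, so α = 0.2393.

The output elasticity of capital is 0.24.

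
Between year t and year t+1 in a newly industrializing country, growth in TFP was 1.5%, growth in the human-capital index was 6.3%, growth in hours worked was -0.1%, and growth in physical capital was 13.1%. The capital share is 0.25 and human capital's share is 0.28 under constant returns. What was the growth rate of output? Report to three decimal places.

6.492%

Labor's share = 1 − 0.25 − 0.28 = 0.47.
Physical capital: 0.25 × 13.1 = 3.275 pp.
The human-capital index: 0.28 × 6.3 = 1.764 pp.
Hours worked: 0.47 × (-0.1) = -0.047 pp.
Output growth = 1.5 + 4.992 = 6.492%.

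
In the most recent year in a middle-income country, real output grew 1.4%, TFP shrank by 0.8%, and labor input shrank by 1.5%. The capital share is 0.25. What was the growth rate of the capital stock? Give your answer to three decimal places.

13.300%

Labor's share = 1 − 0.25 = 0.75.
gY = gA + 0.75×(-1.5) + 0.25×g.
0.25×g = 1.4 + 0.8 + 1.125 = 3.325.
g = 3.325 / 0.25 = 13.3%.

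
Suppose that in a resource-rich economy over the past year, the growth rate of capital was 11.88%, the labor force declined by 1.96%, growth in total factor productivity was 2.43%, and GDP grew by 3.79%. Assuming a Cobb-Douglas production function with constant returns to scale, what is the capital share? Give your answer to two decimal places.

gY = gA + α·gK + (1−α)·gL, so gY − gA − gL = α(gK − gL).
3.79 − 2.43 + 1.96 = α × (11.88 − (-1.96)).
3.32 = 13.84 α, so α = 0.2399.

The capital share is 0.24.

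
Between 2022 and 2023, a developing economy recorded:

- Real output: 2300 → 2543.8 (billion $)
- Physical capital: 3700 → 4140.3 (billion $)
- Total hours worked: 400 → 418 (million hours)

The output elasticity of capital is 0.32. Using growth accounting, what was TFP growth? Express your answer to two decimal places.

Real output growth = (2543.8 − 2300) / 2300 = 10.6%.
Physical capital growth = (4140.3 − 3700) / 3700 = 11.9%.
Total hours worked growth = (418 − 400) / 400 = 4.5%.
Labor's share = 1 − 0.32 = 0.68.
Physical capital: 0.32 × 11.9 = 3.808 pp.
Total hours worked: 0.68 × 4.5 = 3.06 pp.
TFP growth = 10.6 − 6.868 = 3.732%.

3.73%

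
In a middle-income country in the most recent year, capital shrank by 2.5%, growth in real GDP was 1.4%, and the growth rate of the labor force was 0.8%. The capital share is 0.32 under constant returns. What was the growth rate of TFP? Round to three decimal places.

TFP growth was 1.656%.

Labor's share = 1 − 0.32 = 0.68.
Capital: 0.32 × (-2.5) = -0.8 pp.
The labor force: 0.68 × 0.8 = 0.544 pp.
TFP growth = 1.4 + 0.256 = 1.656%.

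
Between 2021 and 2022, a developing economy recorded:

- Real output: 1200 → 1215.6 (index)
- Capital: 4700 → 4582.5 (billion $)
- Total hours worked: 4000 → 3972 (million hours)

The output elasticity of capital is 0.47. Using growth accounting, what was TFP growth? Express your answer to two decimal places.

2.85%

Real output growth = (1215.6 − 1200) / 1200 = 1.3%.
Capital growth = (4582.5 − 4700) / 4700 = -2.5%.
Total hours worked growth = (3972 − 4000) / 4000 = -0.7%.
Labor's share = 1 − 0.47 = 0.53.
Capital: 0.47 × (-2.5) = -1.175 pp.
Total hours worked: 0.53 × (-0.7) = -0.371 pp.
TFP growth = 1.3 + 1.546 = 2.846%.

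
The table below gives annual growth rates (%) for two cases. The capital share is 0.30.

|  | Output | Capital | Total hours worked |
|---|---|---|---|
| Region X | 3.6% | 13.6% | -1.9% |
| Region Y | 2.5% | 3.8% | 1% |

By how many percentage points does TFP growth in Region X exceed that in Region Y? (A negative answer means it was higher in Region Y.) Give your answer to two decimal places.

Labor's share = 1 − 0.3 = 0.7.
Region X: TFP = 3.6 − 4.08 + 1.33 = 0.85%.
Region Y: TFP = 2.5 − 1.14 − 0.7 = 0.66%.
Difference = 0.85 − (0.66) = 0.19 pp.

0.19 percentage points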